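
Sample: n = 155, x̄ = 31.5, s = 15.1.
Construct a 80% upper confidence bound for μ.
μ ≤ 32.52

Upper bound (one-sided):
t* = 0.844 (one-sided for 80%)
Upper bound = x̄ + t* · s/√n = 31.5 + 0.844 · 15.1/√155 = 32.52

We are 80% confident that μ ≤ 32.52.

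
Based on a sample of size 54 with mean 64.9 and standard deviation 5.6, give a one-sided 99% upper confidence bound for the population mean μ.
μ ≤ 66.73

Upper bound (one-sided):
t* = 2.399 (one-sided for 99%)
Upper bound = x̄ + t* · s/√n = 64.9 + 2.399 · 5.6/√54 = 66.73

We are 99% confident that μ ≤ 66.73.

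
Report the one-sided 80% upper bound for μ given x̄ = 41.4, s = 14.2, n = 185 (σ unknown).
μ ≤ 42.28

Upper bound (one-sided):
t* = 0.844 (one-sided for 80%)
Upper bound = x̄ + t* · s/√n = 41.4 + 0.844 · 14.2/√185 = 42.28

We are 80% confident that μ ≤ 42.28.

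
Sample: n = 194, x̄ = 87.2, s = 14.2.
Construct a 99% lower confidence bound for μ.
μ ≥ 84.81

Lower bound (one-sided):
t* = 2.346 (one-sided for 99%)
Lower bound = x̄ - t* · s/√n = 87.2 - 2.346 · 14.2/√194 = 84.81

We are 99% confident that μ ≥ 84.81.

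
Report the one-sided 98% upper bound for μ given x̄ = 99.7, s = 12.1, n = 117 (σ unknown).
μ ≤ 102.02

Upper bound (one-sided):
t* = 2.077 (one-sided for 98%)
Upper bound = x̄ + t* · s/√n = 99.7 + 2.077 · 12.1/√117 = 102.02

We are 98% confident that μ ≤ 102.02.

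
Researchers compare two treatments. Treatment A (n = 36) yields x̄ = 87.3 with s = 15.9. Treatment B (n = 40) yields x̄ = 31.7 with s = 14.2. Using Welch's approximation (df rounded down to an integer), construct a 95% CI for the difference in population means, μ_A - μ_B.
(48.67, 62.53)

Difference: x̄₁ - x̄₂ = 55.60
SE = √(s₁²/n₁ + s₂²/n₂) = √(15.9²/36 + 14.2²/40) = 3.4733
df = 70.62 → 70 (Welch–Satterthwaite, rounded down)
t* = 1.994

CI: 55.60 ± 1.994 · 3.4733 = 55.60 ± 6.93 = (48.67, 62.53)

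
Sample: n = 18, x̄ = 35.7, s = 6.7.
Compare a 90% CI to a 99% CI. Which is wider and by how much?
99% CI is wider by 3.65

df = 17
90% CI: t* = 1.740, (32.95, 38.45), width = 2 · t* · s/√n = 5.50
99% CI: t* = 2.898, (31.12, 40.28), width = 2 · t* · s/√n = 9.15

The 99% CI is wider by 9.15 - 5.50 = 3.65.
Higher confidence requires a wider interval.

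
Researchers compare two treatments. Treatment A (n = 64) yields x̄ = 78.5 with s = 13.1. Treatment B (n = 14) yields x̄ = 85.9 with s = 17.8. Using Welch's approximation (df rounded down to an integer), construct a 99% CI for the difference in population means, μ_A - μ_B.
(-22.10, 7.30)

Difference: x̄₁ - x̄₂ = -7.40
SE = √(s₁²/n₁ + s₂²/n₂) = √(13.1²/64 + 17.8²/14) = 5.0312
df = 16.22 → 16 (Welch–Satterthwaite, rounded down)
t* = 2.921

CI: -7.40 ± 2.921 · 5.0312 = -7.40 ± 14.70 = (-22.10, 7.30)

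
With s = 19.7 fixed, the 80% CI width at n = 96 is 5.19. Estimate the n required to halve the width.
n ≈ 384

CI width ∝ 1/√n
To reduce width by factor 2, need √n to grow by 2 → need 2² = 4 times as many samples.

Current: n = 96, width = 5.19
New: n = 384, width ≈ 2.58

Width reduced by factor of 5.19/2.58 = 2.01.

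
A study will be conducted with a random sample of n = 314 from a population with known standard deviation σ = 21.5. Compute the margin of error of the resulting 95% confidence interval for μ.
Margin of error = 2.38

Margin of error = z* · σ/√n
= 1.960 · 21.5/√314
= 1.960 · 21.5/17.7200
= 2.38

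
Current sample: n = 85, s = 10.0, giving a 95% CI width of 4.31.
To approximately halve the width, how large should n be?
n ≈ 340

CI width ∝ 1/√n
To reduce width by factor 2, need √n to grow by 2 → need 2² = 4 times as many samples.

Current: n = 85, width = 4.31
New: n = 340, width ≈ 2.13

Width reduced by factor of 4.31/2.13 = 2.02.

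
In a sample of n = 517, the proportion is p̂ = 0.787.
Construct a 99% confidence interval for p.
(0.741, 0.833)

Proportion CI:
SE = √(p̂(1-p̂)/n) = √(0.787 · 0.213 / 517) = 0.01801

z* = 2.576
Margin = z* · SE = 2.576 · 0.01801 = 0.0464

CI: 0.787 ± 0.0464 = (0.741, 0.833)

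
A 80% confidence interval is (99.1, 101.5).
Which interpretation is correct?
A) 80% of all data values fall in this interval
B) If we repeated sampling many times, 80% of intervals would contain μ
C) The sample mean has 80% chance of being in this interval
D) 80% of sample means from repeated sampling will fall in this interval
B

A) Wrong — a CI is about the parameter μ, not individual data values.
B) Correct — this is the frequentist long-run coverage interpretation.
C) Wrong — x̄ is observed and sits in the interval by construction.
D) Wrong — coverage applies to intervals containing μ, not to future x̄ values.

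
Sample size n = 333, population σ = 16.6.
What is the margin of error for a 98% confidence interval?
Margin of error = 2.12

Margin of error = z* · σ/√n
= 2.326 · 16.6/√333
= 2.326 · 16.6/18.2483
= 2.12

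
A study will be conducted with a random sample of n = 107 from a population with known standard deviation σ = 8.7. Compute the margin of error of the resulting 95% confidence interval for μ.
Margin of error = 1.65

Margin of error = z* · σ/√n
= 1.960 · 8.7/√107
= 1.960 · 8.7/10.3441
= 1.65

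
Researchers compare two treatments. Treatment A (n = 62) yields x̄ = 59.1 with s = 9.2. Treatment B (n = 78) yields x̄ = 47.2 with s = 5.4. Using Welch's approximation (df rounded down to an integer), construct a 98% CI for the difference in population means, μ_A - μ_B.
(8.78, 15.02)

Difference: x̄₁ - x̄₂ = 11.90
SE = √(s₁²/n₁ + s₂²/n₂) = √(9.2²/62 + 5.4²/78) = 1.3187
df = 93.43 → 93 (Welch–Satterthwaite, rounded down)
t* = 2.367

CI: 11.90 ± 2.367 · 1.3187 = 11.90 ± 3.12 = (8.78, 15.02)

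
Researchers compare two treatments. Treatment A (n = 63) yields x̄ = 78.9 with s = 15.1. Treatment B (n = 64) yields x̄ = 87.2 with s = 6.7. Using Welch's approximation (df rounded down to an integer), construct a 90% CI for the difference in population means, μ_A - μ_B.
(-11.76, -4.84)

Difference: x̄₁ - x̄₂ = -8.30
SE = √(s₁²/n₁ + s₂²/n₂) = √(15.1²/63 + 6.7²/64) = 2.0786
df = 85.21 → 85 (Welch–Satterthwaite, rounded down)
t* = 1.663

CI: -8.30 ± 1.663 · 2.0786 = -8.30 ± 3.46 = (-11.76, -4.84)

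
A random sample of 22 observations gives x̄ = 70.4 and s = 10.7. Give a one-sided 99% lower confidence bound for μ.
μ ≥ 64.66

Lower bound (one-sided):
t* = 2.518 (one-sided for 99%)
Lower bound = x̄ - t* · s/√n = 70.4 - 2.518 · 10.7/√22 = 64.66

We are 99% confident that μ ≥ 64.66.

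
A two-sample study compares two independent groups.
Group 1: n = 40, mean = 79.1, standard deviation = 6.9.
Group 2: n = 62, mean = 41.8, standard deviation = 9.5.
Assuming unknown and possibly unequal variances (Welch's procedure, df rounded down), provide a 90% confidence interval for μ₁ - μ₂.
(34.60, 40.00)

Difference: x̄₁ - x̄₂ = 37.30
SE = √(s₁²/n₁ + s₂²/n₂) = √(6.9²/40 + 9.5²/62) = 1.6266
df = 98.52 → 98 (Welch–Satterthwaite, rounded down)
t* = 1.661

CI: 37.30 ± 1.661 · 1.6266 = 37.30 ± 2.70 = (34.60, 40.00)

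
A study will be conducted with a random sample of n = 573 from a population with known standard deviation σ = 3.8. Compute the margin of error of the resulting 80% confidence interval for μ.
Margin of error = 0.20

Margin of error = z* · σ/√n
= 1.282 · 3.8/√573
= 1.282 · 3.8/23.9374
= 0.20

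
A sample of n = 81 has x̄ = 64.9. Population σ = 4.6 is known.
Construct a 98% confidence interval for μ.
(63.71, 66.09)

z-interval (σ known):
z* = 2.326 for 98% confidence

Margin of error = z* · σ/√n = 2.326 · 4.6/√81 = 1.19

CI: (64.9 - 1.19, 64.9 + 1.19) = (63.71, 66.09)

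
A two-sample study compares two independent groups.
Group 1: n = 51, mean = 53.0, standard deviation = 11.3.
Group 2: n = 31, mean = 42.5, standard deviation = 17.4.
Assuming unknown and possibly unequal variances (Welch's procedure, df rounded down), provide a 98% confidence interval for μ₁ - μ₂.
(2.05, 18.95)

Difference: x̄₁ - x̄₂ = 10.50
SE = √(s₁²/n₁ + s₂²/n₂) = √(11.3²/51 + 17.4²/31) = 3.5029
df = 45.56 → 45 (Welch–Satterthwaite, rounded down)
t* = 2.412

CI: 10.50 ± 2.412 · 3.5029 = 10.50 ± 8.45 = (2.05, 18.95)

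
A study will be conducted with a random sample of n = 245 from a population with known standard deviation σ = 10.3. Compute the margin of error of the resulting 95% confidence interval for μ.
Margin of error = 1.29

Margin of error = z* · σ/√n
= 1.960 · 10.3/√245
= 1.960 · 10.3/15.6525
= 1.29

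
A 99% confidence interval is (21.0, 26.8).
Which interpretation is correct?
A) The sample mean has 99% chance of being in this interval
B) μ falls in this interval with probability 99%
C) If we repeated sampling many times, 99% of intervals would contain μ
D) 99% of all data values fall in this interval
C

A) Wrong — x̄ is observed and sits in the interval by construction.
B) Wrong — μ is fixed; the randomness lives in the interval, not in μ.
C) Correct — this is the frequentist long-run coverage interpretation.
D) Wrong — a CI is about the parameter μ, not individual data values.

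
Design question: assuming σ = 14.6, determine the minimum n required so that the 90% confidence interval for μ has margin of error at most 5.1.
n ≥ 23

For margin E ≤ 5.1:
n ≥ (z* · σ / E)²
n ≥ (1.645 · 14.6 / 5.1)²
n ≥ 22.18

Minimum n = 23 (rounding up)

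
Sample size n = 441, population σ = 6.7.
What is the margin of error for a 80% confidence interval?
Margin of error = 0.41

Margin of error = z* · σ/√n
= 1.282 · 6.7/√441
= 1.282 · 6.7/21.0000
= 0.41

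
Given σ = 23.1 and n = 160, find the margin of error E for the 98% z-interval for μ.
Margin of error = 4.25

Margin of error = z* · σ/√n
= 2.326 · 23.1/√160
= 2.326 · 23.1/12.6491
= 4.25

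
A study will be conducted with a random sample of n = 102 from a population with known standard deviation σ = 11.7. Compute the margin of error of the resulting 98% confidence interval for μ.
Margin of error = 2.69

Margin of error = z* · σ/√n
= 2.326 · 11.7/√102
= 2.326 · 11.7/10.0995
= 2.69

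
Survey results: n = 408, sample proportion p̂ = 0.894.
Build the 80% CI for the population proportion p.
(0.874, 0.914)

Proportion CI:
SE = √(p̂(1-p̂)/n) = √(0.894 · 0.106 / 408) = 0.01524

z* = 1.282
Margin = z* · SE = 1.282 · 0.01524 = 0.0195

CI: 0.894 ± 0.0195 = (0.874, 0.914)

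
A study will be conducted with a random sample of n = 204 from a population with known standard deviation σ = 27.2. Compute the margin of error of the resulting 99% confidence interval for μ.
Margin of error = 4.91

Margin of error = z* · σ/√n
= 2.576 · 27.2/√204
= 2.576 · 27.2/14.2829
= 4.91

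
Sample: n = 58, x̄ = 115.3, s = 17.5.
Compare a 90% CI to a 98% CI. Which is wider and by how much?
98% CI is wider by 3.32

df = 57
90% CI: t* = 1.672, (111.46, 119.14), width = 2 · t* · s/√n = 7.68
98% CI: t* = 2.394, (109.80, 120.80), width = 2 · t* · s/√n = 11.00

The 98% CI is wider by 11.00 - 7.68 = 3.32.
Higher confidence requires a wider interval.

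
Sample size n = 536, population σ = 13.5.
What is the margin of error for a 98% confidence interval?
Margin of error = 1.36

Margin of error = z* · σ/√n
= 2.326 · 13.5/√536
= 2.326 · 13.5/23.1517
= 1.36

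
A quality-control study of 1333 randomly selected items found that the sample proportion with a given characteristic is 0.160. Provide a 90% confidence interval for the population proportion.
(0.143, 0.177)

Proportion CI:
SE = √(p̂(1-p̂)/n) = √(0.160 · 0.840 / 1333) = 0.01004

z* = 1.645
Margin = z* · SE = 1.645 · 0.01004 = 0.0165

CI: 0.160 ± 0.0165 = (0.143, 0.177)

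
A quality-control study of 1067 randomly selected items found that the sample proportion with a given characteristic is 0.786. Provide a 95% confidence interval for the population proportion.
(0.761, 0.811)

Proportion CI:
SE = √(p̂(1-p̂)/n) = √(0.786 · 0.214 / 1067) = 0.01256

z* = 1.960
Margin = z* · SE = 1.960 · 0.01256 = 0.0246

CI: 0.786 ± 0.0246 = (0.761, 0.811)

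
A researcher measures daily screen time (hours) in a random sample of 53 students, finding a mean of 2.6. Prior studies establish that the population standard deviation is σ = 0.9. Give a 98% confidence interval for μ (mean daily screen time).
(2.31, 2.89)

z-interval (σ known):
z* = 2.326 for 98% confidence

Margin of error = z* · σ/√n = 2.326 · 0.9/√53 = 0.29

CI: (2.6 - 0.29, 2.6 + 0.29) = (2.31, 2.89)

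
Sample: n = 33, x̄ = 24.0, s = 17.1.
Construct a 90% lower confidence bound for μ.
μ ≥ 20.10

Lower bound (one-sided):
t* = 1.309 (one-sided for 90%)
Lower bound = x̄ - t* · s/√n = 24.0 - 1.309 · 17.1/√33 = 20.10

We are 90% confident that μ ≥ 20.10.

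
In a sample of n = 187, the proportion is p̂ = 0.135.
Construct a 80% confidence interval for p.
(0.103, 0.167)

Proportion CI:
SE = √(p̂(1-p̂)/n) = √(0.135 · 0.865 / 187) = 0.02499

z* = 1.282
Margin = z* · SE = 1.282 · 0.02499 = 0.0320

CI: 0.135 ± 0.0320 = (0.103, 0.167)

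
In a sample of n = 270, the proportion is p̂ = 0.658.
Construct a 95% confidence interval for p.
(0.601, 0.715)

Proportion CI:
SE = √(p̂(1-p̂)/n) = √(0.658 · 0.342 / 270) = 0.02887

z* = 1.960
Margin = z* · SE = 1.960 · 0.02887 = 0.0566

CI: 0.658 ± 0.0566 = (0.601, 0.715)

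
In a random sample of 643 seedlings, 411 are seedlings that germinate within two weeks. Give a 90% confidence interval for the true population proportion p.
(0.608, 0.670)

Proportion CI:
p̂ = 411/643 = 0.63919
SE = √(p̂(1-p̂)/n) = √(0.63919 · 0.36081 / 643) = 0.01894

z* = 1.645
Margin = z* · SE = 1.645 · 0.01894 = 0.0312

CI: 0.63919 ± 0.0312 = (0.608, 0.670)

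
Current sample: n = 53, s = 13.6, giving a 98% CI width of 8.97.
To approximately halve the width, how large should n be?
n ≈ 212

CI width ∝ 1/√n
To reduce width by factor 2, need √n to grow by 2 → need 2² = 4 times as many samples.

Current: n = 53, width = 8.97
New: n = 212, width ≈ 4.38

Width reduced by factor of 8.97/4.38 = 2.05.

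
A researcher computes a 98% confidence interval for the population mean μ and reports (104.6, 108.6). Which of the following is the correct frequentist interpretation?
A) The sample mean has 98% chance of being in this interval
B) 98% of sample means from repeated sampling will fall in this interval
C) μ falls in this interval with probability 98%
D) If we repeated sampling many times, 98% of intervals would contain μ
D

A) Wrong — x̄ is observed and sits in the interval by construction.
B) Wrong — coverage applies to intervals containing μ, not to future x̄ values.
C) Wrong — μ is fixed; the randomness lives in the interval, not in μ.
D) Correct — this is the frequentist long-run coverage interpretation.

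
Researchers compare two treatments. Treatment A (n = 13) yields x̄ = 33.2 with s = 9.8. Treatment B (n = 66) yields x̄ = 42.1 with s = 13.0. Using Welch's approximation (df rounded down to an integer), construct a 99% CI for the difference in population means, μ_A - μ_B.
(-17.83, 0.03)

Difference: x̄₁ - x̄₂ = -8.90
SE = √(s₁²/n₁ + s₂²/n₂) = √(9.8²/13 + 13.0²/66) = 3.1541
df = 21.29 → 21 (Welch–Satterthwaite, rounded down)
t* = 2.831

CI: -8.90 ± 2.831 · 3.1541 = -8.90 ± 8.93 = (-17.83, 0.03)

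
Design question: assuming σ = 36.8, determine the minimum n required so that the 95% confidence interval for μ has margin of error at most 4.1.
n ≥ 310

For margin E ≤ 4.1:
n ≥ (z* · σ / E)²
n ≥ (1.960 · 36.8 / 4.1)²
n ≥ 309.49

Minimum n = 310 (rounding up)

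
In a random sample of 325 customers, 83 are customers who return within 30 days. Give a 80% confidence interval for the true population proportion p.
(0.224, 0.286)

Proportion CI:
p̂ = 83/325 = 0.25538
SE = √(p̂(1-p̂)/n) = √(0.25538 · 0.74462 / 325) = 0.02419

z* = 1.282
Margin = z* · SE = 1.282 · 0.02419 = 0.0310

CI: 0.25538 ± 0.0310 = (0.224, 0.286)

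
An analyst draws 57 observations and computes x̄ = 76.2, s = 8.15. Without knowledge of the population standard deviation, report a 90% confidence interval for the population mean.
(74.39, 78.01)

t-interval (σ unknown):
df = n - 1 = 56
t* = 1.673 for 90% confidence

Margin of error = t* · s/√n = 1.673 · 8.15/√57 = 1.81

CI: (74.39, 78.01)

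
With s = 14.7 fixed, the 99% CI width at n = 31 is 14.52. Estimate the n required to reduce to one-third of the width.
n ≈ 279

CI width ∝ 1/√n
To reduce width by factor 3, need √n to grow by 3 → need 3² = 9 times as many samples.

Current: n = 31, width = 14.52
New: n = 279, width ≈ 4.57

Width reduced by factor of 14.52/4.57 = 3.18.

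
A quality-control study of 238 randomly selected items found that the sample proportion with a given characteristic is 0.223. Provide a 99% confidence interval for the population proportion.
(0.153, 0.293)

Proportion CI:
SE = √(p̂(1-p̂)/n) = √(0.223 · 0.777 / 238) = 0.02698

z* = 2.576
Margin = z* · SE = 2.576 · 0.02698 = 0.0695

CI: 0.223 ± 0.0695 = (0.153, 0.293)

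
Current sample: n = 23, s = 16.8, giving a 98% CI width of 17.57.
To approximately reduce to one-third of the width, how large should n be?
n ≈ 207

CI width ∝ 1/√n
To reduce width by factor 3, need √n to grow by 3 → need 3² = 9 times as many samples.

Current: n = 23, width = 17.57
New: n = 207, width ≈ 5.48

Width reduced by factor of 17.57/5.48 = 3.21.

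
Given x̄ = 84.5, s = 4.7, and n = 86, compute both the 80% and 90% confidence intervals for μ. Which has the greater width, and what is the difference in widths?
90% CI is wider by 0.38

df = 85
80% CI: t* = 1.292, (83.85, 85.15), width = 2 · t* · s/√n = 1.31
90% CI: t* = 1.663, (83.66, 85.34), width = 2 · t* · s/√n = 1.69

The 90% CI is wider by 1.69 - 1.31 = 0.38.
Higher confidence requires a wider interval.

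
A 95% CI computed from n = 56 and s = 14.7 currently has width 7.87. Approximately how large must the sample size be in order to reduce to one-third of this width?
n ≈ 504

CI width ∝ 1/√n
To reduce width by factor 3, need √n to grow by 3 → need 3² = 9 times as many samples.

Current: n = 56, width = 7.87
New: n = 504, width ≈ 2.57

Width reduced by factor of 7.87/2.57 = 3.06.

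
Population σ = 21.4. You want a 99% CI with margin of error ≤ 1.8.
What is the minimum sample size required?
n ≥ 938

For margin E ≤ 1.8:
n ≥ (z* · σ / E)²
n ≥ (2.576 · 21.4 / 1.8)²
n ≥ 937.94

Minimum n = 938 (rounding up)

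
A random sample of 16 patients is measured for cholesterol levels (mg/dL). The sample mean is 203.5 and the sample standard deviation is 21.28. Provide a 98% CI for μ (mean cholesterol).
(189.66, 217.34)

t-interval (σ unknown):
df = n - 1 = 15
t* = 2.602 for 98% confidence

Margin of error = t* · s/√n = 2.602 · 21.28/√16 = 13.84

CI: (189.66, 217.34)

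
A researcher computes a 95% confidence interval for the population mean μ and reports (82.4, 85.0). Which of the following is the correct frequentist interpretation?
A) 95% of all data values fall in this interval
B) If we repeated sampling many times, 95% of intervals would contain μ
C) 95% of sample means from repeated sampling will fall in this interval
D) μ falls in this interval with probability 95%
B

A) Wrong — a CI is about the parameter μ, not individual data values.
B) Correct — this is the frequentist long-run coverage interpretation.
C) Wrong — coverage applies to intervals containing μ, not to future x̄ values.
D) Wrong — μ is fixed; the randomness lives in the interval, not in μ.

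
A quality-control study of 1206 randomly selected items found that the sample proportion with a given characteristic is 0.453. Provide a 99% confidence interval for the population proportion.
(0.416, 0.490)

Proportion CI:
SE = √(p̂(1-p̂)/n) = √(0.453 · 0.547 / 1206) = 0.01433

z* = 2.576
Margin = z* · SE = 2.576 · 0.01433 = 0.0369

CI: 0.453 ± 0.0369 = (0.416, 0.490)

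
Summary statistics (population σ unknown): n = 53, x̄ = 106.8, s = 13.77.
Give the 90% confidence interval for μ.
(103.63, 109.97)

t-interval (σ unknown):
df = n - 1 = 52
t* = 1.675 for 90% confidence

Margin of error = t* · s/√n = 1.675 · 13.77/√53 = 3.17

CI: (103.63, 109.97)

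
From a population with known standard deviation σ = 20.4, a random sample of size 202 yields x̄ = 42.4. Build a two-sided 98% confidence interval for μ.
(39.06, 45.74)

z-interval (σ known):
z* = 2.326 for 98% confidence

Margin of error = z* · σ/√n = 2.326 · 20.4/√202 = 3.34

CI: (42.4 - 3.34, 42.4 + 3.34) = (39.06, 45.74)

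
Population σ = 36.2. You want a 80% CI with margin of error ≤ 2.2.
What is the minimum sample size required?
n ≥ 445

For margin E ≤ 2.2:
n ≥ (z* · σ / E)²
n ≥ (1.282 · 36.2 / 2.2)²
n ≥ 444.99

Minimum n = 445 (rounding up)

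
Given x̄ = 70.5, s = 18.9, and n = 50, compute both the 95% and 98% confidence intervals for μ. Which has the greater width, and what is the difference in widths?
98% CI is wider by 2.12

df = 49
95% CI: t* = 2.010, (65.13, 75.87), width = 2 · t* · s/√n = 10.74
98% CI: t* = 2.405, (64.07, 76.93), width = 2 · t* · s/√n = 12.86

The 98% CI is wider by 12.86 - 10.74 = 2.12.
Higher confidence requires a wider interval.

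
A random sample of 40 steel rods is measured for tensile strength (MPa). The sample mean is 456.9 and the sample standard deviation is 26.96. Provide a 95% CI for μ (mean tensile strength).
(448.28, 465.52)

t-interval (σ unknown):
df = n - 1 = 39
t* = 2.023 for 95% confidence

Margin of error = t* · s/√n = 2.023 · 26.96/√40 = 8.62

CI: (448.28, 465.52)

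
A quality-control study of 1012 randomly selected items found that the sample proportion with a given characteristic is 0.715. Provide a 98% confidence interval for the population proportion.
(0.682, 0.748)

Proportion CI:
SE = √(p̂(1-p̂)/n) = √(0.715 · 0.285 / 1012) = 0.01419

z* = 2.326
Margin = z* · SE = 2.326 · 0.01419 = 0.0330

CI: 0.715 ± 0.0330 = (0.682, 0.748)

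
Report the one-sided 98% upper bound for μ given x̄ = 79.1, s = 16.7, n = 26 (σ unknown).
μ ≤ 86.20

Upper bound (one-sided):
t* = 2.167 (one-sided for 98%)
Upper bound = x̄ + t* · s/√n = 79.1 + 2.167 · 16.7/√26 = 86.20

We are 98% confident that μ ≤ 86.20.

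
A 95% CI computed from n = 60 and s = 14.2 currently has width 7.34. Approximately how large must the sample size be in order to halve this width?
n ≈ 240

CI width ∝ 1/√n
To reduce width by factor 2, need √n to grow by 2 → need 2² = 4 times as many samples.

Current: n = 60, width = 7.34
New: n = 240, width ≈ 3.61

Width reduced by factor of 7.34/3.61 = 2.03.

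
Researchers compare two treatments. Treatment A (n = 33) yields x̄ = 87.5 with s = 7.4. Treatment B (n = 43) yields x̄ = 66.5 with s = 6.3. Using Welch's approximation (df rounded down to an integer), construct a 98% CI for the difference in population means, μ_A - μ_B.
(17.16, 24.84)

Difference: x̄₁ - x̄₂ = 21.00
SE = √(s₁²/n₁ + s₂²/n₂) = √(7.4²/33 + 6.3²/43) = 1.6070
df = 62.72 → 62 (Welch–Satterthwaite, rounded down)
t* = 2.388

CI: 21.00 ± 2.388 · 1.6070 = 21.00 ± 3.84 = (17.16, 24.84)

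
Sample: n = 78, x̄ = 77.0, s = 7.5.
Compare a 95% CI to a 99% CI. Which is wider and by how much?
99% CI is wider by 1.11

df = 77
95% CI: t* = 1.991, (75.31, 78.69), width = 2 · t* · s/√n = 3.38
99% CI: t* = 2.641, (74.76, 79.24), width = 2 · t* · s/√n = 4.49

The 99% CI is wider by 4.49 - 3.38 = 1.11.
Higher confidence requires a wider interval.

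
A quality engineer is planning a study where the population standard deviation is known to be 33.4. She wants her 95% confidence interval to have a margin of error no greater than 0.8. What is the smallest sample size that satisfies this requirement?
n ≥ 6697

For margin E ≤ 0.8:
n ≥ (z* · σ / E)²
n ≥ (1.960 · 33.4 / 0.8)²
n ≥ 6696.15

Minimum n = 6697 (rounding up)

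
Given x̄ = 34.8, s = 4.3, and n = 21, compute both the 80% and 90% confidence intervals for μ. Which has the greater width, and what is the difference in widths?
90% CI is wider by 0.75

df = 20
80% CI: t* = 1.325, (33.56, 36.04), width = 2 · t* · s/√n = 2.49
90% CI: t* = 1.725, (33.18, 36.42), width = 2 · t* · s/√n = 3.24

The 90% CI is wider by 3.24 - 2.49 = 0.75.
Higher confidence requires a wider interval.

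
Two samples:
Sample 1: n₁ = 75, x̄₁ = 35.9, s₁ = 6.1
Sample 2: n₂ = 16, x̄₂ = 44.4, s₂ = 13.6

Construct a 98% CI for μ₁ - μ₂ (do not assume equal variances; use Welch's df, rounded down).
(-17.47, 0.47)

Difference: x̄₁ - x̄₂ = -8.50
SE = √(s₁²/n₁ + s₂²/n₂) = √(6.1²/75 + 13.6²/16) = 3.4722
df = 16.31 → 16 (Welch–Satterthwaite, rounded down)
t* = 2.583

CI: -8.50 ± 2.583 · 3.4722 = -8.50 ± 8.97 = (-17.47, 0.47)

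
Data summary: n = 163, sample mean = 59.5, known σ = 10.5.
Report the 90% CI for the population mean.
(58.15, 60.85)

z-interval (σ known):
z* = 1.645 for 90% confidence

Margin of error = z* · σ/√n = 1.645 · 10.5/√163 = 1.35

CI: (59.5 - 1.35, 59.5 + 1.35) = (58.15, 60.85)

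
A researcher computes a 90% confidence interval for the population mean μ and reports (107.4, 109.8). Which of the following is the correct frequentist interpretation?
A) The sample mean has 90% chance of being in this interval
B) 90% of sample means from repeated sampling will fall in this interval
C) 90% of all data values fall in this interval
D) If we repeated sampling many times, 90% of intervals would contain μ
D

A) Wrong — x̄ is observed and sits in the interval by construction.
B) Wrong — coverage applies to intervals containing μ, not to future x̄ values.
C) Wrong — a CI is about the parameter μ, not individual data values.
D) Correct — this is the frequentist long-run coverage interpretation.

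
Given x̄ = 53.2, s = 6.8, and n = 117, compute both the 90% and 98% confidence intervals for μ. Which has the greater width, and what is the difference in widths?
98% CI is wider by 0.89

df = 116
90% CI: t* = 1.658, (52.16, 54.24), width = 2 · t* · s/√n = 2.08
98% CI: t* = 2.359, (51.72, 54.68), width = 2 · t* · s/√n = 2.97

The 98% CI is wider by 2.97 - 2.08 = 0.89.
Higher confidence requires a wider interval.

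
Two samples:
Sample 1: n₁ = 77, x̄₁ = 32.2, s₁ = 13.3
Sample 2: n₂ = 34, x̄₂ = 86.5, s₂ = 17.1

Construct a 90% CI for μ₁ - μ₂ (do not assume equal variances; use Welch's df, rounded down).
(-59.83, -48.77)

Difference: x̄₁ - x̄₂ = -54.30
SE = √(s₁²/n₁ + s₂²/n₂) = √(13.3²/77 + 17.1²/34) = 3.3011
df = 51.39 → 51 (Welch–Satterthwaite, rounded down)
t* = 1.675

CI: -54.30 ± 1.675 · 3.3011 = -54.30 ± 5.53 = (-59.83, -48.77)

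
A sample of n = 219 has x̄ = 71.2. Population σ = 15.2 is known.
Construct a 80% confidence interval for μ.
(69.88, 72.52)

z-interval (σ known):
z* = 1.282 for 80% confidence

Margin of error = z* · σ/√n = 1.282 · 15.2/√219 = 1.32

CI: (71.2 - 1.32, 71.2 + 1.32) = (69.88, 72.52)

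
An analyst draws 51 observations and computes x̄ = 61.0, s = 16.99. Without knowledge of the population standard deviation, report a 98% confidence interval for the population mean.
(55.28, 66.72)

t-interval (σ unknown):
df = n - 1 = 50
t* = 2.403 for 98% confidence

Margin of error = t* · s/√n = 2.403 · 16.99/√51 = 5.72

CI: (55.28, 66.72)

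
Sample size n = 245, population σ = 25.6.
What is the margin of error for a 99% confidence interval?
Margin of error = 4.21

Margin of error = z* · σ/√n
= 2.576 · 25.6/√245
= 2.576 · 25.6/15.6525
= 4.21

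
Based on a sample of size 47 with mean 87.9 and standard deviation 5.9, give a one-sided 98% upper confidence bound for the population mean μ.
μ ≤ 89.72

Upper bound (one-sided):
t* = 2.114 (one-sided for 98%)
Upper bound = x̄ + t* · s/√n = 87.9 + 2.114 · 5.9/√47 = 89.72

We are 98% confident that μ ≤ 89.72.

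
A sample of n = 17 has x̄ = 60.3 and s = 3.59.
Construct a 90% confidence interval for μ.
(58.78, 61.82)

t-interval (σ unknown):
df = n - 1 = 16
t* = 1.746 for 90% confidence

Margin of error = t* · s/√n = 1.746 · 3.59/√17 = 1.52

CI: (58.78, 61.82)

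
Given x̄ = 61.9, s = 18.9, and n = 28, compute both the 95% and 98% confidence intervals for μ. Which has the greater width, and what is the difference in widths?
98% CI is wider by 3.01

df = 27
95% CI: t* = 2.052, (54.57, 69.23), width = 2 · t* · s/√n = 14.66
98% CI: t* = 2.473, (53.07, 70.73), width = 2 · t* · s/√n = 17.67

The 98% CI is wider by 17.67 - 14.66 = 3.01.
Higher confidence requires a wider interval.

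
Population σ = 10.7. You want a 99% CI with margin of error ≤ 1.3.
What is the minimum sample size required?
n ≥ 450

For margin E ≤ 1.3:
n ≥ (z* · σ / E)²
n ≥ (2.576 · 10.7 / 1.3)²
n ≥ 449.54

Minimum n = 450 (rounding up)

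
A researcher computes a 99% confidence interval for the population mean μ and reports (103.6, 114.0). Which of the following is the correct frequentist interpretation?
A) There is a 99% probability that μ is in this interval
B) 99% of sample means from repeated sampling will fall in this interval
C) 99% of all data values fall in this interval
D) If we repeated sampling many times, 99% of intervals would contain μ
D

A) Wrong — μ is fixed; the randomness lives in the interval, not in μ.
B) Wrong — coverage applies to intervals containing μ, not to future x̄ values.
C) Wrong — a CI is about the parameter μ, not individual data values.
D) Correct — this is the frequentist long-run coverage interpretation.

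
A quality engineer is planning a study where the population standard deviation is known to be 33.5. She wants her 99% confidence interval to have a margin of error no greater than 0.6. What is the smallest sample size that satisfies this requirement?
n ≥ 20687

For margin E ≤ 0.6:
n ≥ (z* · σ / E)²
n ≥ (2.576 · 33.5 / 0.6)²
n ≥ 20686.11

Minimum n = 20687 (rounding up)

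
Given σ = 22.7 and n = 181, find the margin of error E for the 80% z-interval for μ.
Margin of error = 2.16

Margin of error = z* · σ/√n
= 1.282 · 22.7/√181
= 1.282 · 22.7/13.4536
= 2.16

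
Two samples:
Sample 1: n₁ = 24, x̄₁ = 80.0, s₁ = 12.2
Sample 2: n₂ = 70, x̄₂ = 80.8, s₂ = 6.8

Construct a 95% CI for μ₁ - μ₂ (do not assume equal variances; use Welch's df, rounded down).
(-6.16, 4.56)

Difference: x̄₁ - x̄₂ = -0.80
SE = √(s₁²/n₁ + s₂²/n₂) = √(12.2²/24 + 6.8²/70) = 2.6196
df = 28.05 → 28 (Welch–Satterthwaite, rounded down)
t* = 2.048

CI: -0.80 ± 2.048 · 2.6196 = -0.80 ± 5.36 = (-6.16, 4.56)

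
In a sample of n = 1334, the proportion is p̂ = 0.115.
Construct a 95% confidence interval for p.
(0.098, 0.132)

Proportion CI:
SE = √(p̂(1-p̂)/n) = √(0.115 · 0.885 / 1334) = 0.00873

z* = 1.960
Margin = z* · SE = 1.960 · 0.00873 = 0.0171

CI: 0.115 ± 0.0171 = (0.098, 0.132)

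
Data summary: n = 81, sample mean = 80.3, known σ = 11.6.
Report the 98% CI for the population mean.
(77.30, 83.30)

z-interval (σ known):
z* = 2.326 for 98% confidence

Margin of error = z* · σ/√n = 2.326 · 11.6/√81 = 3.00

CI: (80.3 - 3.00, 80.3 + 3.00) = (77.30, 83.30)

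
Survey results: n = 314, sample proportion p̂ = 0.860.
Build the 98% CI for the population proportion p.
(0.814, 0.906)

Proportion CI:
SE = √(p̂(1-p̂)/n) = √(0.860 · 0.140 / 314) = 0.01958

z* = 2.326
Margin = z* · SE = 2.326 · 0.01958 = 0.0455

CI: 0.860 ± 0.0455 = (0.814, 0.906)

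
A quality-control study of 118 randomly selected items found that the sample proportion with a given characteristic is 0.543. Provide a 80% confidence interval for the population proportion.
(0.484, 0.602)

Proportion CI:
SE = √(p̂(1-p̂)/n) = √(0.543 · 0.457 / 118) = 0.04586

z* = 1.282
Margin = z* · SE = 1.282 · 0.04586 = 0.0588

CI: 0.543 ± 0.0588 = (0.484, 0.602)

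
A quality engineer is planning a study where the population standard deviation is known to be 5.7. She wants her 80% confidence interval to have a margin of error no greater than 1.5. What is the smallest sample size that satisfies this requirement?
n ≥ 24

For margin E ≤ 1.5:
n ≥ (z* · σ / E)²
n ≥ (1.282 · 5.7 / 1.5)²
n ≥ 23.73

Minimum n = 24 (rounding up)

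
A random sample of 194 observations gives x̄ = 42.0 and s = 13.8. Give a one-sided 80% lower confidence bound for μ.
μ ≥ 41.16

Lower bound (one-sided):
t* = 0.843 (one-sided for 80%)
Lower bound = x̄ - t* · s/√n = 42.0 - 0.843 · 13.8/√194 = 41.16

We are 80% confident that μ ≥ 41.16.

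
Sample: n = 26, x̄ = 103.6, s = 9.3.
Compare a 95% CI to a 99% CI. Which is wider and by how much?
99% CI is wider by 2.66

df = 25
95% CI: t* = 2.060, (99.84, 107.36), width = 2 · t* · s/√n = 7.51
99% CI: t* = 2.787, (98.52, 108.68), width = 2 · t* · s/√n = 10.17

The 99% CI is wider by 10.17 - 7.51 = 2.66.
Higher confidence requires a wider interval.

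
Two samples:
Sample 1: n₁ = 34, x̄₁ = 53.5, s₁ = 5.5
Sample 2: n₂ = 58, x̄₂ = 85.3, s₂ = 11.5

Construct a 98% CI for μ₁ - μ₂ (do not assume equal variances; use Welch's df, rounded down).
(-36.02, -27.58)

Difference: x̄₁ - x̄₂ = -31.80
SE = √(s₁²/n₁ + s₂²/n₂) = √(5.5²/34 + 11.5²/58) = 1.7804
df = 87.22 → 87 (Welch–Satterthwaite, rounded down)
t* = 2.370

CI: -31.80 ± 2.370 · 1.7804 = -31.80 ± 4.22 = (-36.02, -27.58)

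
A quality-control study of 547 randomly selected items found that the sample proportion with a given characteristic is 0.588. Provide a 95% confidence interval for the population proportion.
(0.547, 0.629)

Proportion CI:
SE = √(p̂(1-p̂)/n) = √(0.588 · 0.412 / 547) = 0.02104

z* = 1.960
Margin = z* · SE = 1.960 · 0.02104 = 0.0412

CI: 0.588 ± 0.0412 = (0.547, 0.629)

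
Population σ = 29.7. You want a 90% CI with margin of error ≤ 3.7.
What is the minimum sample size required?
n ≥ 175

For margin E ≤ 3.7:
n ≥ (z* · σ / E)²
n ≥ (1.645 · 29.7 / 3.7)²
n ≥ 174.36

Minimum n = 175 (rounding up)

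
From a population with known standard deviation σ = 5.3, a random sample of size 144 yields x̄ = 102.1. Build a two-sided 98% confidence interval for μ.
(101.07, 103.13)

z-interval (σ known):
z* = 2.326 for 98% confidence

Margin of error = z* · σ/√n = 2.326 · 5.3/√144 = 1.03

CI: (102.1 - 1.03, 102.1 + 1.03) = (101.07, 103.13)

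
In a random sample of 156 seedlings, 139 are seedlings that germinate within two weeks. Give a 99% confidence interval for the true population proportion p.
(0.827, 0.955)

Proportion CI:
p̂ = 139/156 = 0.89103
SE = √(p̂(1-p̂)/n) = √(0.89103 · 0.10897 / 156) = 0.02495

z* = 2.576
Margin = z* · SE = 2.576 · 0.02495 = 0.0643

CI: 0.89103 ± 0.0643 = (0.827, 0.955)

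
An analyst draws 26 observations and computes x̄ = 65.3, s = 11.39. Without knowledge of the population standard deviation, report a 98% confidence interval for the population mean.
(59.75, 70.85)

t-interval (σ unknown):
df = n - 1 = 25
t* = 2.485 for 98% confidence

Margin of error = t* · s/√n = 2.485 · 11.39/√26 = 5.55

CI: (59.75, 70.85)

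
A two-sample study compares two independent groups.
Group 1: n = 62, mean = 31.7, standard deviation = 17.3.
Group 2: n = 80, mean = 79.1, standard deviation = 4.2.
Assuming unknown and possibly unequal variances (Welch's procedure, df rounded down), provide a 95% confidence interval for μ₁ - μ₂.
(-51.89, -42.91)

Difference: x̄₁ - x̄₂ = -47.40
SE = √(s₁²/n₁ + s₂²/n₂) = √(17.3²/62 + 4.2²/80) = 2.2467
df = 66.59 → 66 (Welch–Satterthwaite, rounded down)
t* = 1.997

CI: -47.40 ± 1.997 · 2.2467 = -47.40 ± 4.49 = (-51.89, -42.91)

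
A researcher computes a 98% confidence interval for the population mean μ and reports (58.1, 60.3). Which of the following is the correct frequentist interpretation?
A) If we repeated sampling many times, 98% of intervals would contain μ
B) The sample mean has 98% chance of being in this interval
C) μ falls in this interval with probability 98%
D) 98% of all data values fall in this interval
A

A) Correct — this is the frequentist long-run coverage interpretation.
B) Wrong — x̄ is observed and sits in the interval by construction.
C) Wrong — μ is fixed; the randomness lives in the interval, not in μ.
D) Wrong — a CI is about the parameter μ, not individual data values.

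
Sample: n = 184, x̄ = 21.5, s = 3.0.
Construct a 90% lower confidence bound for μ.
μ ≥ 21.22

Lower bound (one-sided):
t* = 1.286 (one-sided for 90%)
Lower bound = x̄ - t* · s/√n = 21.5 - 1.286 · 3.0/√184 = 21.22

We are 90% confident that μ ≥ 21.22.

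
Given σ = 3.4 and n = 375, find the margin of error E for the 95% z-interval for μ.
Margin of error = 0.34

Margin of error = z* · σ/√n
= 1.960 · 3.4/√375
= 1.960 · 3.4/19.3649
= 0.34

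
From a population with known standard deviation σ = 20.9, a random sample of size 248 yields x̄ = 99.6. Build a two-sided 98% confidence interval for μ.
(96.51, 102.69)

z-interval (σ known):
z* = 2.326 for 98% confidence

Margin of error = z* · σ/√n = 2.326 · 20.9/√248 = 3.09

CI: (99.6 - 3.09, 99.6 + 3.09) = (96.51, 102.69)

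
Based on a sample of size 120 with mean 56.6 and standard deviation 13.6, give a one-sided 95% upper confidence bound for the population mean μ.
μ ≤ 58.66

Upper bound (one-sided):
t* = 1.658 (one-sided for 95%)
Upper bound = x̄ + t* · s/√n = 56.6 + 1.658 · 13.6/√120 = 58.66

We are 95% confident that μ ≤ 58.66.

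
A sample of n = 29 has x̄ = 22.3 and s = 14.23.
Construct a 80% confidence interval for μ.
(18.83, 25.77)

t-interval (σ unknown):
df = n - 1 = 28
t* = 1.313 for 80% confidence

Margin of error = t* · s/√n = 1.313 · 14.23/√29 = 3.47

CI: (18.83, 25.77)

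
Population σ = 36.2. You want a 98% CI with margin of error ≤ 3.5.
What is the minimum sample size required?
n ≥ 579

For margin E ≤ 3.5:
n ≥ (z* · σ / E)²
n ≥ (2.326 · 36.2 / 3.5)²
n ≥ 578.76

Minimum n = 579 (rounding up)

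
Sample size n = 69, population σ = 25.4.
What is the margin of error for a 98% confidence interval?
Margin of error = 7.11

Margin of error = z* · σ/√n
= 2.326 · 25.4/√69
= 2.326 · 25.4/8.3066
= 7.11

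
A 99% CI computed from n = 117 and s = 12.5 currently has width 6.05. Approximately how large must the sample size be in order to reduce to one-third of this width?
n ≈ 1053

CI width ∝ 1/√n
To reduce width by factor 3, need √n to grow by 3 → need 3² = 9 times as many samples.

Current: n = 117, width = 6.05
New: n = 1053, width ≈ 1.99

Width reduced by factor of 6.05/1.99 = 3.04.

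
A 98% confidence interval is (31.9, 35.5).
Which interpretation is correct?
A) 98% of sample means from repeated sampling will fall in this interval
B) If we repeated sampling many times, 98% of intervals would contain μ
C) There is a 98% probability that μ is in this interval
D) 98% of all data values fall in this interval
B

A) Wrong — coverage applies to intervals containing μ, not to future x̄ values.
B) Correct — this is the frequentist long-run coverage interpretation.
C) Wrong — μ is fixed; the randomness lives in the interval, not in μ.
D) Wrong — a CI is about the parameter μ, not individual data values.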